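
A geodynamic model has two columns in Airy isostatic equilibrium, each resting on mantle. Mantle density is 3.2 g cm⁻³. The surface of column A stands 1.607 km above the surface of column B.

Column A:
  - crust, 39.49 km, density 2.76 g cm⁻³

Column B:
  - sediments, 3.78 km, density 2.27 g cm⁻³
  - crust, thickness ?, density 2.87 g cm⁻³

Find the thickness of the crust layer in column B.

26.4 km

Take the compensation level at the base of the deeper column (depth z_c below the surface of column A) and equate Σ ρ_i t_i down to z_c; mantle fills any gap and the z_c terms cancel.
Column A: 39.49×2.76 + (z_c − 39.49)×3.2
Column B: 1.607×0 + 3.78×2.27 + x×2.87 + (z_c − 1.607 − 3.78 − x)×3.2
The z_c×3.2 term appears on both sides and cancels. Collect the known terms of each column as K = Σ(ρt)_known − 3.2 × (depth of known layers): K_A = 108.9924 − 3.2×39.49 = −17.3756; K_B = 8.5806 − 3.2×(1.607 + 3.78) = −8.6578.
Balance: K_A = K_B − x×(3.2 − 2.87), so x = (K_B − K_A)/(3.2 − 2.87) = 8.7178/0.33 = 26.4 km.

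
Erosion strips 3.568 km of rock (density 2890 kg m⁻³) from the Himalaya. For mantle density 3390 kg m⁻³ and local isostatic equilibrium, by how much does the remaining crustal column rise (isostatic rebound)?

Unloading: uplift u = e ρ_c/ρ_m = 3.568 km × 2890/3390 = 3.04 km.

3.04 km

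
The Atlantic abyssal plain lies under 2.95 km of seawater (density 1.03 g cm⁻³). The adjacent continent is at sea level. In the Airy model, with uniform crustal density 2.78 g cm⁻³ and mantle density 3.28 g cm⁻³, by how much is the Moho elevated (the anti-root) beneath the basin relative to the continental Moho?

10.3 km

In Airy isostatic equilibrium: replacing crust with seawater at the top is compensated by replacing crust with mantle at the base: d (ρ_c − ρ_w) = a (ρ_m − ρ_c).
a = d (ρ_c − ρ_w)/(ρ_m − ρ_c) = 2.95 km × 1.75/0.5 = 10.3 km.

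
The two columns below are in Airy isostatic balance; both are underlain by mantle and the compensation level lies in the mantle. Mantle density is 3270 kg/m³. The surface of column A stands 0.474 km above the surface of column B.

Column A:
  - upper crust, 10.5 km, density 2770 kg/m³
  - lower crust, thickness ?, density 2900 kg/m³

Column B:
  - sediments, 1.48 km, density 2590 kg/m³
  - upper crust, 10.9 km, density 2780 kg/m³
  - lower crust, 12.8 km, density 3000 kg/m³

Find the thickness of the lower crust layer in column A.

Take the compensation level at the base of the deeper column (depth z_c below the surface of column A) and equate Σ ρ_i t_i down to z_c; mantle fills any gap and the z_c terms cancel.
Column A: 10.5×2770 + x×2900 + (z_c − 10.5 − x)×3270
Column B: 0.474×0 + 1.48×2590 + 10.9×2780 + 12.8×3000 + (z_c − 0.474 − 25.18)×3270
The z_c×3270 term appears on both sides and cancels. Collect the known terms of each column as K = Σ(ρt)_known − 3270 × (depth of known layers): K_A = 29085 − 3270×10.5 = −5250; K_B = 72535.2 − 3270×(0.474 + 25.18) = −11353.38.
Balance: K_A − x×(3270 − 2900) = K_B, so x = (K_A − K_B)/(3270 − 2900) = 6103.38/370 = 16.5 km.

16.5 km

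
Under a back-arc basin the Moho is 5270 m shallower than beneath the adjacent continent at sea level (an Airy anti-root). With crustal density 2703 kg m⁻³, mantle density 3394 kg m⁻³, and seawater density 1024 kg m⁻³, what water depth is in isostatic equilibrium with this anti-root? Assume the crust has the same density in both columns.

Replacing a thickness d of crust by seawater at the top must be balanced by replacing crust with mantle at the base: d (ρ_c − ρ_w) = a (ρ_m − ρ_c).
d = a (ρ_m − ρ_c)/(ρ_c − ρ_w) = 5270 m × 691/1679 = 2170 m.

2170 m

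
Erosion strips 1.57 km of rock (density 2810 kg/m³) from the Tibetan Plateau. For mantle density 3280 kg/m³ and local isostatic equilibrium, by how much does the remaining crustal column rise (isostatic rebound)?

1.35 km

Unloading: uplift u = e ρ_c/ρ_m = 1.57 km × 2810/3280 = 1.35 km.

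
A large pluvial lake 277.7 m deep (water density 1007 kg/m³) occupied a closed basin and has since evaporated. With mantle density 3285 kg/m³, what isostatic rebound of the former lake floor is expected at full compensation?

85.1 m

u = d ρ_w/ρ_m = 277.7 m × 1007/3285 = 85.1 m.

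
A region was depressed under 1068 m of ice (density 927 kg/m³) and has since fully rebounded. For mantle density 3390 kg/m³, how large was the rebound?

Removing the load lets mantle flow back in; uplift u satisfies ρ_ice t = ρ_m u.
u = t ρ_ice/ρ_m = 1068 m × 927/3390 = 292 m.

292 m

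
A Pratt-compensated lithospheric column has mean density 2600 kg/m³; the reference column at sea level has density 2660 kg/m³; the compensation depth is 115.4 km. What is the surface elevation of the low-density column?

2.66 km

ρ_ref D = ρ (D + h) → h = D (ρ_ref − ρ)/ρ.
h = 115.4 km × (2660 − 2600)/2600 = 2.66 km.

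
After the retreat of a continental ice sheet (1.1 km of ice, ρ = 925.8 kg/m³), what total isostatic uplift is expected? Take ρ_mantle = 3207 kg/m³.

Removing the load lets mantle flow back in; uplift u satisfies ρ_ice t = ρ_m u.
u = t ρ_ice/ρ_m = 1.1 km × 925.8/3207 = 0.318 km.

0.318 km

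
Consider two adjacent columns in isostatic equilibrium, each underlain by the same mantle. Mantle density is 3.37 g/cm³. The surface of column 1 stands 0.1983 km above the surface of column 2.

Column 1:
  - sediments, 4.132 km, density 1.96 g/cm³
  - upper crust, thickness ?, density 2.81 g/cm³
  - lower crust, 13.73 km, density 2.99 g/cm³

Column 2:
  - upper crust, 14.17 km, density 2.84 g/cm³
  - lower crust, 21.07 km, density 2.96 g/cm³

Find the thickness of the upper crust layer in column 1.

Take the compensation level at the base of the deeper column (depth z_c below the surface of column 1) and equate Σ ρ_i t_i down to z_c; mantle fills any gap and the z_c terms cancel.
Column 1: 4.132×1.96 + x×2.81 + 13.73×2.99 + (z_c − 17.862 − x)×3.37
Column 2: 0.1983×0 + 14.17×2.84 + 21.07×2.96 + (z_c − 0.1983 − 35.24)×3.37
The z_c×3.37 term appears on both sides and cancels. Collect the known terms of each column as K = Σ(ρt)_known − 3.37 × (depth of known layers): K_1 = 49.15142 − 3.37×17.862 = −11.04352; K_2 = 102.61 − 3.37×(0.1983 + 35.24) = −16.817071.
Balance: K_1 − x×(3.37 − 2.81) = K_2, so x = (K_1 − K_2)/(3.37 − 2.81) = 5.77355/0.56 = 10.3 km.

10.3 km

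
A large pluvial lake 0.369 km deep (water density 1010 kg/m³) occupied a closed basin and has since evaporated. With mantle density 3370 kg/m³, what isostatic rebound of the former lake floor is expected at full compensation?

u = d ρ_w/ρ_m = 0.369 km × 1010/3370 = 0.111 km.

0.111 km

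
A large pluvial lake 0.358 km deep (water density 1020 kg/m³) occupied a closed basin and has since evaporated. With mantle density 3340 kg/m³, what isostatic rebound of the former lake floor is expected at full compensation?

u = d ρ_w/ρ_m = 0.358 km × 1020/3340 = 0.109 km.

0.109 km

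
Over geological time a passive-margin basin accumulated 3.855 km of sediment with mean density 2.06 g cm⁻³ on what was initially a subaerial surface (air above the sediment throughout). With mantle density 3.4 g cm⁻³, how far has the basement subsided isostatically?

Subaerial load: s = t ρ_sed / ρ_m = 3.855 km × 2.06/3.4 = 2.34 km.

2.34 km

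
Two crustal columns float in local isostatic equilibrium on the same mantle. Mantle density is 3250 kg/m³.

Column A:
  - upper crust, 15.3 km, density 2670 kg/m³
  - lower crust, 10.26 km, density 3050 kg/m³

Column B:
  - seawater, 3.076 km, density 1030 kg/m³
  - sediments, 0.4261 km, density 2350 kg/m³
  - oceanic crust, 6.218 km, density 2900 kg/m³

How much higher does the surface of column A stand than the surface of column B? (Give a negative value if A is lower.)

For any compensation level in the mantle, the mantle terms cancel and isostasy reduces to e = (Σt_A − Σt_B) − (Σ(ρt)_A − Σ(ρt)_B) / ρ_m.
Σt_A = 25.56 km; Σt_B = 9.7201 km; Σ(ρt)_A = 72144; Σ(ρt)_B = 22201.815 (in km·kg/m³).
e = (25.56 − 9.7201) − (72144 − 22201.815) / 3250 = 0.473 km.

0.473 km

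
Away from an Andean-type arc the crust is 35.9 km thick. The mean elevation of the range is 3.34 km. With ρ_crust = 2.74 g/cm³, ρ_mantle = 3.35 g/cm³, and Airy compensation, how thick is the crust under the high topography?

54.2 km

Root depth r = h ρ_c / (ρ_m − ρ_c) = 3.34 km × 2.74 / 0.61 = 15 km.
Total thickness = T + h + r = 35.9 km + 3.34 km + 15 km = 54.2 km.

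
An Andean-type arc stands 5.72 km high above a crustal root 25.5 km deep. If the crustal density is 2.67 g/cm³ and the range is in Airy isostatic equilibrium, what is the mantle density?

3.27 g/cm³

Airy balance: ρ_c h = (ρ_m − ρ_c) r → ρ_m = ρ_c (1 + h/r).
ρ_m = 2.67 × (1 + 5.72 km/25.5 km) = 3.27 g/cm³.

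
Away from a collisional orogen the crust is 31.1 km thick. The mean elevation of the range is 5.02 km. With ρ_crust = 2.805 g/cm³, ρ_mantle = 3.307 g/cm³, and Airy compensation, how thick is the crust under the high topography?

Root depth r = h ρ_c / (ρ_m − ρ_c) = 5.02 km × 2.805 / 0.502 = 28.05 km.
Total thickness = T + h + r = 31.1 km + 5.02 km + 28.05 km = 64.2 km.

64.2 km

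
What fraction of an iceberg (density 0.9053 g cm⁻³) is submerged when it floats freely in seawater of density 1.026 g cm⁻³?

Submerged fraction = ρ_obj/ρ_fluid = 0.9053/1.026 = 0.882.

0.882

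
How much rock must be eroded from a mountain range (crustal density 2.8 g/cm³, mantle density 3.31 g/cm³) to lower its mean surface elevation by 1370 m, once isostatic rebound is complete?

Net drop Δ = e − u = e − e ρ_c/ρ_m = e (ρ_m − ρ_c)/ρ_m.
e = Δ ρ_m/(ρ_m − ρ_c) = 1370 m × 3.31/0.51 = 8890 m.

8890 m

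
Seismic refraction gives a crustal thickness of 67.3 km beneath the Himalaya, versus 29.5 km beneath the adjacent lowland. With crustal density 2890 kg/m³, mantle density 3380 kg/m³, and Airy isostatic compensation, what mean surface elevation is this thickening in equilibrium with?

Excess crust Δ = 67.3 km − 29.5 km = 37.8 km, split between elevation h and root r with h + r = Δ.
Airy balance ρ_c h = (ρ_m − ρ_c) r gives r = h ρ_c/(ρ_m − ρ_c), so h (1 + ρ_c/(ρ_m − ρ_c)) = Δ, i.e. h = Δ (ρ_m − ρ_c)/ρ_m.
h = 37.8 km × 490/3380 = 5.48 km.

5.48 km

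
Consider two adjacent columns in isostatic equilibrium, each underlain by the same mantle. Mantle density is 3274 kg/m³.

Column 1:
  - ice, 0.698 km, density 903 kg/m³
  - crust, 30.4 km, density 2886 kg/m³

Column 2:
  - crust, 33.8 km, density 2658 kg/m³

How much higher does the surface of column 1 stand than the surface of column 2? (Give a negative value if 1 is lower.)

−2.25 km

For any compensation level in the mantle, the mantle terms cancel and isostasy reduces to e = (Σt_1 − Σt_2) − (Σ(ρt)_1 − Σ(ρt)_2) / ρ_m.
Σt_1 = 31.098 km; Σt_2 = 33.8 km; Σ(ρt)_1 = 88364.694; Σ(ρt)_2 = 89840.4 (in km·kg/m³).
e = (31.098 − 33.8) − (88364.694 − 89840.4) / 3274 = −2.25 km.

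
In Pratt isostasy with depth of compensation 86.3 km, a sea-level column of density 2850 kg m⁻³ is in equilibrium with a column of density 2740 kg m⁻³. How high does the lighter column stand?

3.46 km

ρ_ref D = ρ (D + h) → h = D (ρ_ref − ρ)/ρ.
h = 86.3 km × (2850 − 2740)/2740 = 3.46 km.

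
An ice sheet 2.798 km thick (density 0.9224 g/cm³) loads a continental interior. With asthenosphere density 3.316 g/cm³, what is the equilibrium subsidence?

0.778 km

By Archimedes' principle applied to the lithosphere: the ice load ρ_ice t is balanced by mantle displaced below, ρ_m s.
s = t ρ_ice / ρ_m = 2.798 km × 0.9224/3.316 = 0.778 km.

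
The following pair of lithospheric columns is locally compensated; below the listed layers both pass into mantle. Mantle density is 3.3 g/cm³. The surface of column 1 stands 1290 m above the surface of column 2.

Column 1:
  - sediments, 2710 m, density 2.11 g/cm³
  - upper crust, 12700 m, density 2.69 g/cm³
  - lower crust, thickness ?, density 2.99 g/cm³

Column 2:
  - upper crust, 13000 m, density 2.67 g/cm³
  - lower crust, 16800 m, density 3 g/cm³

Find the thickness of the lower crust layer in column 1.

21000 m

Take the compensation level at the base of the deeper column (depth z_c below the surface of column 1) and equate Σ ρ_i t_i down to z_c; mantle fills any gap and the z_c terms cancel.
Column 1: 2710×2.11 + 12700×2.69 + x×2.99 + (z_c − 15410 − x)×3.3
Column 2: 1290×0 + 13000×2.67 + 16800×3 + (z_c − 1290 − 29800)×3.3
The z_c×3.3 term appears on both sides and cancels. Collect the known terms of each column as K = Σ(ρt)_known − 3.3 × (depth of known layers): K_1 = 39881.1 − 3.3×15410 = −10971.9; K_2 = 85110 − 3.3×(1290 + 29800) = −17487.
Balance: K_1 − x×(3.3 − 2.99) = K_2, so x = (K_1 − K_2)/(3.3 − 2.99) = 6515.1/0.31 = 21000 m.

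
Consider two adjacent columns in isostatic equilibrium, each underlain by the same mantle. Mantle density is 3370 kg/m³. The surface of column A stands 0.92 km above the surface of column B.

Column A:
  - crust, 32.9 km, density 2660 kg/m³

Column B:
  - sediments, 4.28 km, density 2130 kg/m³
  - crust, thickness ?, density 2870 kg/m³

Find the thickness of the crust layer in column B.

Take the compensation level at the base of the deeper column (depth z_c below the surface of column A) and equate Σ ρ_i t_i down to z_c; mantle fills any gap and the z_c terms cancel.
Column A: 32.9×2660 + (z_c − 32.9)×3370
Column B: 0.92×0 + 4.28×2130 + x×2870 + (z_c − 0.92 − 4.28 − x)×3370
The z_c×3370 term appears on both sides and cancels. Collect the known terms of each column as K = Σ(ρt)_known − 3370 × (depth of known layers): K_A = 87514 − 3370×32.9 = −23359; K_B = 9116.4 − 3370×(0.92 + 4.28) = −8407.6.
Balance: K_A = K_B − x×(3370 − 2870), so x = (K_B − K_A)/(3370 − 2870) = 14951.4/500 = 29.9 km.

29.9 km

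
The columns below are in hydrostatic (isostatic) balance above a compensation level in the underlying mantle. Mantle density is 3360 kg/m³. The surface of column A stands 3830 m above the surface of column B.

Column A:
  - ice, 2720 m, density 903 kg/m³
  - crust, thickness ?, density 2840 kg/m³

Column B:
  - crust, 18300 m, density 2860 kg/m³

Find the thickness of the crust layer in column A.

Take the compensation level at the base of the deeper column (depth z_c below the surface of column A) and equate Σ ρ_i t_i down to z_c; mantle fills any gap and the z_c terms cancel.
Column A: 2720×903 + x×2840 + (z_c − 2720 − x)×3360
Column B: 3830×0 + 18300×2860 + (z_c − 3830 − 18300)×3360
The z_c×3360 term appears on both sides and cancels. Collect the known terms of each column as K = Σ(ρt)_known − 3360 × (depth of known layers): K_A = 2456160 − 3360×2720 = −6683040; K_B = 52338000 − 3360×(3830 + 18300) = −22018800.
Balance: K_A − x×(3360 − 2840) = K_B, so x = (K_A − K_B)/(3360 − 2840) = 15335800/520 = 29500 m.

29500 m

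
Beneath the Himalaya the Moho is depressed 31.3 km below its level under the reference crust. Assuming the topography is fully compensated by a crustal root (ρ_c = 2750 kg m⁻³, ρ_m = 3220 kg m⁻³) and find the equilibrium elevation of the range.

5.35 km

Isostatic balance requires: ρ_c h = (ρ_m − ρ_c) r.
h = r (ρ_m − ρ_c) / ρ_c = 31.3 km × (3220 − 2750) / 2750 = 5.35 km.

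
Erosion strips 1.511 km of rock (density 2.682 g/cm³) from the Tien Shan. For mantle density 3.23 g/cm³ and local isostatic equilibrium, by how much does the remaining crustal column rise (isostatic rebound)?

1.25 km

Unloading: uplift u = e ρ_c/ρ_m = 1.511 km × 2.682/3.23 = 1.25 km.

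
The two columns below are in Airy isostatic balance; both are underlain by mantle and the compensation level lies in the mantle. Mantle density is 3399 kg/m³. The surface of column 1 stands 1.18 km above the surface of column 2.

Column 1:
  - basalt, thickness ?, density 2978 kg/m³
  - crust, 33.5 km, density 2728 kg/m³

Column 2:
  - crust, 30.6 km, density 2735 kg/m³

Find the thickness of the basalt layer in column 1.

4.4 km

Take the compensation level at the base of the deeper column (depth z_c below the surface of column 1) and equate Σ ρ_i t_i down to z_c; mantle fills any gap and the z_c terms cancel.
Column 1: x×2978 + 33.5×2728 + (z_c − 33.5 − x)×3399
Column 2: 1.18×0 + 30.6×2735 + (z_c − 1.18 − 30.6)×3399
The z_c×3399 term appears on both sides and cancels. Collect the known terms of each column as K = Σ(ρt)_known − 3399 × (depth of known layers): K_1 = 91388 − 3399×33.5 = −22478.5; K_2 = 83691 − 3399×(1.18 + 30.6) = −24329.22.
Balance: K_1 − x×(3399 − 2978) = K_2, so x = (K_1 − K_2)/(3399 − 2978) = 1850.72/421 = 4.4 km.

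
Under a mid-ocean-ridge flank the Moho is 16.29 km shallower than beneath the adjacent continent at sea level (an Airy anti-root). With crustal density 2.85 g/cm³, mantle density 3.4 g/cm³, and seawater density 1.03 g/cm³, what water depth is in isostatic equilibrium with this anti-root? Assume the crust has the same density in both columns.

Replacing a thickness d of crust by seawater at the top must be balanced by replacing crust with mantle at the base: d (ρ_c − ρ_w) = a (ρ_m − ρ_c).
d = a (ρ_m − ρ_c)/(ρ_c − ρ_w) = 16.29 km × 0.55/1.82 = 4.92 km.

4.92 km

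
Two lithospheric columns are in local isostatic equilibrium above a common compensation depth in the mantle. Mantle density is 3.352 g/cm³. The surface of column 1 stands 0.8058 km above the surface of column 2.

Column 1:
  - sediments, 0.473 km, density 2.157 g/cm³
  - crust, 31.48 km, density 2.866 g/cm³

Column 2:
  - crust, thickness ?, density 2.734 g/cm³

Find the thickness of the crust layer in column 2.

21.3 km

Take the compensation level at the base of the deeper column (depth z_c below the surface of column 1) and equate Σ ρ_i t_i down to z_c; mantle fills any gap and the z_c terms cancel.
Column 1: 0.473×2.157 + 31.48×2.866 + (z_c − 31.953)×3.352
Column 2: 0.8058×0 + x×2.734 + (z_c − 0.8058 − 0 − x)×3.352
The z_c×3.352 term appears on both sides and cancels. Collect the known terms of each column as K = Σ(ρt)_known − 3.352 × (depth of known layers): K_1 = 91.241941 − 3.352×31.953 = −15.864515; K_2 = 0 − 3.352×(0.8058 + 0) = −2.7010416.
Balance: K_1 = K_2 − x×(3.352 − 2.734), so x = (K_2 − K_1)/(3.352 − 2.734) = 13.1635/0.618 = 21.3 km.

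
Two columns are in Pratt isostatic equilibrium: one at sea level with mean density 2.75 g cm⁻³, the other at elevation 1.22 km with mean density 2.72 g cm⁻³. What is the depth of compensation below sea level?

111 km

ρ_ref D = ρ (D + h) → D (ρ_ref − ρ) = ρ h.
D = ρ h/(ρ_ref − ρ) = 2.72 × 1.22 km/(2.75 − 2.72) = 111 km.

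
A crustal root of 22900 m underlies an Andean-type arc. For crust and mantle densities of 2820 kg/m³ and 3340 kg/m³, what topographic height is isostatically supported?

4220 m

In Airy isostatic equilibrium: ρ_c h = (ρ_m − ρ_c) r.
h = r (ρ_m − ρ_c) / ρ_c = 22900 m × (3340 − 2820) / 2820 = 4220 m.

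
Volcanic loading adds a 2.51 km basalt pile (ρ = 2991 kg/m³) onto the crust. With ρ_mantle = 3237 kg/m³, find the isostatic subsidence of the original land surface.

2.32 km

Subaerial loading: s = t ρ_load / ρ_m.
s = 2.51 km × 2991/3237 = 2.32 km.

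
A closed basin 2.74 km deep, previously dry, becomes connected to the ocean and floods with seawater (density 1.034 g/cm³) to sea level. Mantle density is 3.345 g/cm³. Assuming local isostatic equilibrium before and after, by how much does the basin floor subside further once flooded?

1.23 km

After flooding the water column is d + s deep. Its weight must equal the weight of mantle displaced by the extra subsidence s: (d + s) ρ_w = s ρ_m.
s = d ρ_w / (ρ_m − ρ_w) = 2.74 km × 1.034/(3.345 − 1.034) = 1.23 km.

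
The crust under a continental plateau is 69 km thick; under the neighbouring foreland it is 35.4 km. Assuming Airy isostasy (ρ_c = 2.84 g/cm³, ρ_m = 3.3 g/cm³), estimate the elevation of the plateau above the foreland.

Excess crust Δ = 69 km − 35.4 km = 33.6 km, split between elevation h and root r with h + r = Δ.
Airy balance ρ_c h = (ρ_m − ρ_c) r gives r = h ρ_c/(ρ_m − ρ_c), so h (1 + ρ_c/(ρ_m − ρ_c)) = Δ, i.e. h = Δ (ρ_m − ρ_c)/ρ_m.
h = 33.6 km × 0.46/3.3 = 4.68 km.

4.68 km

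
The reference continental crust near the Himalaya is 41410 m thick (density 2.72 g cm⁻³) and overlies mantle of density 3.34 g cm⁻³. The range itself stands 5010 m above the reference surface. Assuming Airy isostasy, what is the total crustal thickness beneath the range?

Root depth r = h ρ_c / (ρ_m − ρ_c) = 5010 m × 2.72 / 0.62 = 21980 m.
Total thickness = T + h + r = 41410 m + 5010 m + 21980 m = 68400 m.

68400 m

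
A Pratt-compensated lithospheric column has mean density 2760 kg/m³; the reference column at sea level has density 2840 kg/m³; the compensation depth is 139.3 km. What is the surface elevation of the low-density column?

ρ_ref D = ρ (D + h) → h = D (ρ_ref − ρ)/ρ.
h = 139.3 km × (2840 − 2760)/2760 = 4.04 km.

4.04 km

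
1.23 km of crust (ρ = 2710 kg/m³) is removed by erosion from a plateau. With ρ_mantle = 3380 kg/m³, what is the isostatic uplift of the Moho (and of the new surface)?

0.986 km

Unloading: uplift u = e ρ_c/ρ_m = 1.23 km × 2710/3380 = 0.986 km.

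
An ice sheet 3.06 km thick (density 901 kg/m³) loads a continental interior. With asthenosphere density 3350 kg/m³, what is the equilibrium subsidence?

0.823 km

Equating mass per unit area of the two columns: the ice load ρ_ice t is balanced by mantle displaced below, ρ_m s.
s = t ρ_ice / ρ_m = 3.06 km × 901/3350 = 0.823 km.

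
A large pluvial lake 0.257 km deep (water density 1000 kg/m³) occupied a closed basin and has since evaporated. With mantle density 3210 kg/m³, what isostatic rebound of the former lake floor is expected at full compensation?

0.0801 km

u = d ρ_w/ρ_m = 0.257 km × 1000/3210 = 0.0801 km.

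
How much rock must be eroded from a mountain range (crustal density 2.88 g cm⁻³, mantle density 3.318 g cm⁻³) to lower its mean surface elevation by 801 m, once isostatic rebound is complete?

6070 m

Net drop Δ = e − u = e − e ρ_c/ρ_m = e (ρ_m − ρ_c)/ρ_m.
e = Δ ρ_m/(ρ_m − ρ_c) = 801 m × 3.318/0.438 = 6070 m.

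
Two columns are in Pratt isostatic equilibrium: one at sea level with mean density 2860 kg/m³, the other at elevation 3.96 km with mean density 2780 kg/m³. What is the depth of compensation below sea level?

ρ_ref D = ρ (D + h) → D (ρ_ref − ρ) = ρ h.
D = ρ h/(ρ_ref − ρ) = 2780 × 3.96 km/(2860 − 2780) = 138 km.

138 km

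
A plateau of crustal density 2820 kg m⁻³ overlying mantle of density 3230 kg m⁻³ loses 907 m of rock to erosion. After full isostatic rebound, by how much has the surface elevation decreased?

115 m

Rebound u = e ρ_c/ρ_m = 907 m × 2820/3230 = 791.9 m.
Net surface drop = e − u = 907 m − 791.9 m = e (ρ_m − ρ_c)/ρ_m = 115 m.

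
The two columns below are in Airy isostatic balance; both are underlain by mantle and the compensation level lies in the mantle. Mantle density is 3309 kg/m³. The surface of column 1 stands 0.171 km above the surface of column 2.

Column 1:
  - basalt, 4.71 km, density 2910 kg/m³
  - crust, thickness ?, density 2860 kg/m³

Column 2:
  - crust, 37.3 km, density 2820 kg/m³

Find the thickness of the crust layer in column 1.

37.7 km

Take the compensation level at the base of the deeper column (depth z_c below the surface of column 1) and equate Σ ρ_i t_i down to z_c; mantle fills any gap and the z_c terms cancel.
Column 1: 4.71×2910 + x×2860 + (z_c − 4.71 − x)×3309
Column 2: 0.171×0 + 37.3×2820 + (z_c − 0.171 − 37.3)×3309
The z_c×3309 term appears on both sides and cancels. Collect the known terms of each column as K = Σ(ρt)_known − 3309 × (depth of known layers): K_1 = 13706.1 − 3309×4.71 = −1879.29; K_2 = 105186 − 3309×(0.171 + 37.3) = −18805.539.
Balance: K_1 − x×(3309 − 2860) = K_2, so x = (K_1 − K_2)/(3309 − 2860) = 16926.2/449 = 37.7 km.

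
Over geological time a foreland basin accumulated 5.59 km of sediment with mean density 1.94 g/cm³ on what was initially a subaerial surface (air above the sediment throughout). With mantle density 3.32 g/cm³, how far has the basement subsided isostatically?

Subaerial load: s = t ρ_sed / ρ_m = 5.59 km × 1.94/3.32 = 3.27 km.

3.27 km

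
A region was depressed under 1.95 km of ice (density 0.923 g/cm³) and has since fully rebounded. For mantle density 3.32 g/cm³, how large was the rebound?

Removing the load lets mantle flow back in; uplift u satisfies ρ_ice t = ρ_m u.
u = t ρ_ice/ρ_m = 1.95 km × 0.923/3.32 = 0.542 km.

0.542 km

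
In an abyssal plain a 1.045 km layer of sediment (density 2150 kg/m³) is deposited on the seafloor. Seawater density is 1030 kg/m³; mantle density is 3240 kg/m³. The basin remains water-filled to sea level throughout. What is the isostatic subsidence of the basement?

0.53 km

Submarine loading: the sediment displaces seawater, and the subsidence is in turn flooded, so s (ρ_m − ρ_w) = t (ρ_sed − ρ_w).
s = 1.045 km × (2150 − 1030) / (3240 − 1030) = 0.53 km.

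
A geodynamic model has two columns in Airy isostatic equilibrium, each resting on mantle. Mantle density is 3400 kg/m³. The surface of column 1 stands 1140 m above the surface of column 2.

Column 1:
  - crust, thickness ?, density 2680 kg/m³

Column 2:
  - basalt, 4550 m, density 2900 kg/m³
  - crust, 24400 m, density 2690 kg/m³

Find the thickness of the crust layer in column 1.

Take the compensation level at the base of the deeper column (depth z_c below the surface of column 1) and equate Σ ρ_i t_i down to z_c; mantle fills any gap and the z_c terms cancel.
Column 1: x×2680 + (z_c − 0 − x)×3400
Column 2: 1140×0 + 4550×2900 + 24400×2690 + (z_c − 1140 − 28950)×3400
The z_c×3400 term appears on both sides and cancels. Collect the known terms of each column as K = Σ(ρt)_known − 3400 × (depth of known layers): K_1 = 0 − 3400×0 = 0; K_2 = 78831000 − 3400×(1140 + 28950) = −23475000.
Balance: K_1 − x×(3400 − 2680) = K_2, so x = (K_1 − K_2)/(3400 − 2680) = 23475000/720 = 32600 m.

32600 m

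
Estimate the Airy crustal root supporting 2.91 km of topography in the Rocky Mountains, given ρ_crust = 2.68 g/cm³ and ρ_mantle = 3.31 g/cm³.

12.4 km

In Airy isostatic equilibrium: the weight of the topography is balanced by the buoyancy of the root, ρ_c h = (ρ_m − ρ_c) r.
r = h · ρ_c / (ρ_m − ρ_c) = 2.91 km × 2.68 / (3.31 − 2.68) = 12.4 km.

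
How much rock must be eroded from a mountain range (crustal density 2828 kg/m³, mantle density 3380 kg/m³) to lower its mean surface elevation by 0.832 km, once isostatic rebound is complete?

Net drop Δ = e − u = e − e ρ_c/ρ_m = e (ρ_m − ρ_c)/ρ_m.
e = Δ ρ_m/(ρ_m − ρ_c) = 0.832 km × 3380/552 = 5.09 km.

5.09 km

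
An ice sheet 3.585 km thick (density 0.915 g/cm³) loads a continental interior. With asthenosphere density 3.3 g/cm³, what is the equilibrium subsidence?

0.994 km

For local isostatic compensation: the ice load ρ_ice t is balanced by mantle displaced below, ρ_m s.
s = t ρ_ice / ρ_m = 3.585 km × 0.915/3.3 = 0.994 km.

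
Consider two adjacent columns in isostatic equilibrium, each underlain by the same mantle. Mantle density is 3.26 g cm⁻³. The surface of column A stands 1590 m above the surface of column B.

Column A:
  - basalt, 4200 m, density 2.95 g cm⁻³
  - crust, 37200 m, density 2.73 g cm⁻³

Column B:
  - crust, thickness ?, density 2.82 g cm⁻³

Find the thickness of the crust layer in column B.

36000 m

Take the compensation level at the base of the deeper column (depth z_c below the surface of column A) and equate Σ ρ_i t_i down to z_c; mantle fills any gap and the z_c terms cancel.
Column A: 4200×2.95 + 37200×2.73 + (z_c − 41400)×3.26
Column B: 1590×0 + x×2.82 + (z_c − 1590 − 0 − x)×3.26
The z_c×3.26 term appears on both sides and cancels. Collect the known terms of each column as K = Σ(ρt)_known − 3.26 × (depth of known layers): K_A = 113946 − 3.26×41400 = −21018; K_B = 0 − 3.26×(1590 + 0) = −5183.4.
Balance: K_A = K_B − x×(3.26 − 2.82), so x = (K_B − K_A)/(3.26 − 2.82) = 15834.6/0.44 = 36000 m.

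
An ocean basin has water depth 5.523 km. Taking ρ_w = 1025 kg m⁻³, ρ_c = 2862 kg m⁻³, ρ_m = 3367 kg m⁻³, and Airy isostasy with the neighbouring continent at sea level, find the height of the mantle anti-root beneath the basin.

20.1 km

For local isostatic compensation: replacing crust with seawater at the top is compensated by replacing crust with mantle at the base: d (ρ_c − ρ_w) = a (ρ_m − ρ_c).
a = d (ρ_c − ρ_w)/(ρ_m − ρ_c) = 5.523 km × 1837/505 = 20.1 km.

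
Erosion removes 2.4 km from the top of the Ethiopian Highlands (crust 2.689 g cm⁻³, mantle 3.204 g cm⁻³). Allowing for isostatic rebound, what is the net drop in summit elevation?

0.386 km

Rebound u = e ρ_c/ρ_m = 2.4 km × 2.689/3.204 = 2.014 km.
Net surface drop = e − u = 2.4 km − 2.014 km = e (ρ_m − ρ_c)/ρ_m = 0.386 km.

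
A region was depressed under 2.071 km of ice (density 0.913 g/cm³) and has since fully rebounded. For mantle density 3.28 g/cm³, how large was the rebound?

0.576 km

Removing the load lets mantle flow back in; uplift u satisfies ρ_ice t = ρ_m u.
u = t ρ_ice/ρ_m = 2.071 km × 0.913/3.28 = 0.576 km.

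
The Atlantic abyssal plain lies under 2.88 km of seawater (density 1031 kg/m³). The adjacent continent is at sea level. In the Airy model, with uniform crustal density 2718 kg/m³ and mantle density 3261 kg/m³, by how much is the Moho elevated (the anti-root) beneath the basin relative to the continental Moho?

8.95 km

Equating mass per unit area of the two columns: replacing crust with seawater at the top is compensated by replacing crust with mantle at the base: d (ρ_c − ρ_w) = a (ρ_m − ρ_c).
a = d (ρ_c − ρ_w)/(ρ_m − ρ_c) = 2.88 km × 1687/543 = 8.95 km.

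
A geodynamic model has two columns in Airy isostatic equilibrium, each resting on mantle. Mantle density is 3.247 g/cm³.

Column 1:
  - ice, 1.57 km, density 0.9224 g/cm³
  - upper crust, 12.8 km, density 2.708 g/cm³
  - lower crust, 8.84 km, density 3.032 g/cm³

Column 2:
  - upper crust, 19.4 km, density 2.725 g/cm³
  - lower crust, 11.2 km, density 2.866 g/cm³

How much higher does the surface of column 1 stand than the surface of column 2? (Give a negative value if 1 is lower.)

For any compensation level in the mantle, the mantle terms cancel and isostasy reduces to e = (Σt_1 − Σt_2) − (Σ(ρt)_1 − Σ(ρt)_2) / ρ_m.
Σt_1 = 23.21 km; Σt_2 = 30.6 km; Σ(ρt)_1 = 62.913448; Σ(ρt)_2 = 84.9642 (in km·g/cm³).
e = (23.21 − 30.6) − (62.913448 − 84.9642) / 3.247 = −0.599 km.

−0.599 km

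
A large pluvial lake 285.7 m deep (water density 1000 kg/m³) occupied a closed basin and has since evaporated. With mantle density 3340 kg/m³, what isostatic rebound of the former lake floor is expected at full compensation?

85.5 m

u = d ρ_w/ρ_m = 285.7 m × 1000/3340 = 85.5 m.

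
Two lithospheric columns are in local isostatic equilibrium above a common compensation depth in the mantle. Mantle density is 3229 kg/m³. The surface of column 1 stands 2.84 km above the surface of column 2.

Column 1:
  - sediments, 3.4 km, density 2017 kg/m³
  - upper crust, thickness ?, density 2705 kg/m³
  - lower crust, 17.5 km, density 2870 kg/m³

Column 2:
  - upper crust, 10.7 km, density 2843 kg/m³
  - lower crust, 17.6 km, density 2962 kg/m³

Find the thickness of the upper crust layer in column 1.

14.5 km

Take the compensation level at the base of the deeper column (depth z_c below the surface of column 1) and equate Σ ρ_i t_i down to z_c; mantle fills any gap and the z_c terms cancel.
Column 1: 3.4×2017 + x×2705 + 17.5×2870 + (z_c − 20.9 − x)×3229
Column 2: 2.84×0 + 10.7×2843 + 17.6×2962 + (z_c − 2.84 − 28.3)×3229
The z_c×3229 term appears on both sides and cancels. Collect the known terms of each column as K = Σ(ρt)_known − 3229 × (depth of known layers): K_1 = 57082.8 − 3229×20.9 = −10403.3; K_2 = 82551.3 − 3229×(2.84 + 28.3) = −17999.76.
Balance: K_1 − x×(3229 − 2705) = K_2, so x = (K_1 − K_2)/(3229 − 2705) = 7596.46/524 = 14.5 km.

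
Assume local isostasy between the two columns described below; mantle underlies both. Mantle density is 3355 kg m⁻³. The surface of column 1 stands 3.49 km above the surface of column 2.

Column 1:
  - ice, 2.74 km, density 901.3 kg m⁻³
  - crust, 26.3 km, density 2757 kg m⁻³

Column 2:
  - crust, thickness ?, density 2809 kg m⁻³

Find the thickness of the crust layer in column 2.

19.7 km

Take the compensation level at the base of the deeper column (depth z_c below the surface of column 1) and equate Σ ρ_i t_i down to z_c; mantle fills any gap and the z_c terms cancel.
Column 1: 2.74×901.3 + 26.3×2757 + (z_c − 29.04)×3355
Column 2: 3.49×0 + x×2809 + (z_c − 3.49 − 0 − x)×3355
The z_c×3355 term appears on both sides and cancels. Collect the known terms of each column as K = Σ(ρt)_known − 3355 × (depth of known layers): K_1 = 74978.662 − 3355×29.04 = −22450.538; K_2 = 0 − 3355×(3.49 + 0) = −11708.95.
Balance: K_1 = K_2 − x×(3355 − 2809), so x = (K_2 − K_1)/(3355 − 2809) = 10741.6/546 = 19.7 km.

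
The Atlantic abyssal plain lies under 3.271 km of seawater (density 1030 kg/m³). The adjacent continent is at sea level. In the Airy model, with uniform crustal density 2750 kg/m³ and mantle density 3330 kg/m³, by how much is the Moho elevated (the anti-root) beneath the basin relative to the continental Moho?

Balancing pressure at the compensation depth: replacing crust with seawater at the top is compensated by replacing crust with mantle at the base: d (ρ_c − ρ_w) = a (ρ_m − ρ_c).
a = d (ρ_c − ρ_w)/(ρ_m − ρ_c) = 3.271 km × 1720/580 = 9.7 km.

9.7 km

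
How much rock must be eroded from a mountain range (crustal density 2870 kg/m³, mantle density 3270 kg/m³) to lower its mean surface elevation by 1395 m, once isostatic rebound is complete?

11400 m

Net drop Δ = e − u = e − e ρ_c/ρ_m = e (ρ_m − ρ_c)/ρ_m.
e = Δ ρ_m/(ρ_m − ρ_c) = 1395 m × 3270/400 = 11400 m.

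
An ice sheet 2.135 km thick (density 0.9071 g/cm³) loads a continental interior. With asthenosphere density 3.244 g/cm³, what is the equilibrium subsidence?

In Airy isostatic equilibrium: the ice load ρ_ice t is balanced by mantle displaced below, ρ_m s.
s = t ρ_ice / ρ_m = 2.135 km × 0.9071/3.244 = 0.597 km.

0.597 km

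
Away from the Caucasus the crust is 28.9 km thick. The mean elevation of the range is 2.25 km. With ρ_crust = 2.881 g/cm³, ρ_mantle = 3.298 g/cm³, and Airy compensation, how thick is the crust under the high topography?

46.7 km

Root depth r = h ρ_c / (ρ_m − ρ_c) = 2.25 km × 2.881 / 0.417 = 15.54 km.
Total thickness = T + h + r = 28.9 km + 2.25 km + 15.54 km = 46.7 km.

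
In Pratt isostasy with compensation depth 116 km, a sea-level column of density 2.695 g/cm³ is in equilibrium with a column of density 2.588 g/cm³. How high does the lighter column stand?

4.8 km

ρ_ref D = ρ (D + h) → h = D (ρ_ref − ρ)/ρ.
h = 116 km × (2.695 − 2.588)/2.588 = 4.8 km.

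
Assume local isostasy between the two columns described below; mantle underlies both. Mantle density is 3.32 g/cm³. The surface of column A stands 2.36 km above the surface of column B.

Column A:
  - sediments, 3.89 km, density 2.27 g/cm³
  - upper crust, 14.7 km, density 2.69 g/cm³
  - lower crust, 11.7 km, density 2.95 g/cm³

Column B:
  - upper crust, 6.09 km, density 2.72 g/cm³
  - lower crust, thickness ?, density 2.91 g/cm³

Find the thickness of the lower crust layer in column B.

Take the compensation level at the base of the deeper column (depth z_c below the surface of column A) and equate Σ ρ_i t_i down to z_c; mantle fills any gap and the z_c terms cancel.
Column A: 3.89×2.27 + 14.7×2.69 + 11.7×2.95 + (z_c − 30.29)×3.32
Column B: 2.36×0 + 6.09×2.72 + x×2.91 + (z_c − 2.36 − 6.09 − x)×3.32
The z_c×3.32 term appears on both sides and cancels. Collect the known terms of each column as K = Σ(ρt)_known − 3.32 × (depth of known layers): K_A = 82.8883 − 3.32×30.29 = −17.6745; K_B = 16.5648 − 3.32×(2.36 + 6.09) = −11.4892.
Balance: K_A = K_B − x×(3.32 − 2.91), so x = (K_B − K_A)/(3.32 − 2.91) = 6.1853/0.41 = 15.1 km.

15.1 km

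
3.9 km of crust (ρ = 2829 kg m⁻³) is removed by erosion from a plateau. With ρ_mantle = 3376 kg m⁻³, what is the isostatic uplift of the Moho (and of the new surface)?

3.27 km

Unloading: uplift u = e ρ_c/ρ_m = 3.9 km × 2829/3376 = 3.27 km.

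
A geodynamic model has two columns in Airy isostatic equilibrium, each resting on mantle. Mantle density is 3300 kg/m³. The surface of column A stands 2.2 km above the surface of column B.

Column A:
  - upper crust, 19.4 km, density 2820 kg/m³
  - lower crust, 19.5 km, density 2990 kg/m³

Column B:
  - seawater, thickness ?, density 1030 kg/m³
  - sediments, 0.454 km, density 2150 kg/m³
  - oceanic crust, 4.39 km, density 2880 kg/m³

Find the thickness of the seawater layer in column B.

2.52 km

Take the compensation level at the base of the deeper column (depth z_c below the surface of column A) and equate Σ ρ_i t_i down to z_c; mantle fills any gap and the z_c terms cancel.
Column A: 19.4×2820 + 19.5×2990 + (z_c − 38.9)×3300
Column B: 2.2×0 + x×1030 + 0.454×2150 + 4.39×2880 + (z_c − 2.2 − 4.844 − x)×3300
The z_c×3300 term appears on both sides and cancels. Collect the known terms of each column as K = Σ(ρt)_known − 3300 × (depth of known layers): K_A = 113013 − 3300×38.9 = −15357; K_B = 13619.3 − 3300×(2.2 + 4.844) = −9625.9.
Balance: K_A = K_B − x×(3300 − 1030), so x = (K_B − K_A)/(3300 − 1030) = 5731.1/2270 = 2.52 km.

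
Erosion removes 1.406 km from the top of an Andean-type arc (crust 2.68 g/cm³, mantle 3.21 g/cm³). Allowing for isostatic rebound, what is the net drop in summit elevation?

Rebound u = e ρ_c/ρ_m = 1.406 km × 2.68/3.21 = 1.174 km.
Net surface drop = e − u = 1.406 km − 1.174 km = e (ρ_m − ρ_c)/ρ_m = 0.232 km.

0.232 km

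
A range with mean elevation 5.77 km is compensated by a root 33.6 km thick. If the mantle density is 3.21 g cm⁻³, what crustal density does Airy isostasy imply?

ρ_c h = (ρ_m − ρ_c) r → ρ_c (h + r) = ρ_m r → ρ_c = ρ_m r / (h + r).
ρ_c = 3.21 × 33.6 km / (5.77 km + 33.6 km) = 2.74 g cm⁻³.

2.74 g cm⁻³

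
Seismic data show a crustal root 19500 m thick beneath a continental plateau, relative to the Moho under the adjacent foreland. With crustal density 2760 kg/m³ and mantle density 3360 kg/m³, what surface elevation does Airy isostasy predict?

4240 m

Equating mass per unit area of the two columns: ρ_c h = (ρ_m − ρ_c) r.
h = r (ρ_m − ρ_c) / ρ_c = 19500 m × (3360 − 2760) / 2760 = 4240 m.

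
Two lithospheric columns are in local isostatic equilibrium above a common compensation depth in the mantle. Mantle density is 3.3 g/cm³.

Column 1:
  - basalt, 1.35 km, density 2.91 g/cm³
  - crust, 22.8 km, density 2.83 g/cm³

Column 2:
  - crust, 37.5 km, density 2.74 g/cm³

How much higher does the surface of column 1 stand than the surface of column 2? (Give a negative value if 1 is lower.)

−2.96 km

For any compensation level in the mantle, the mantle terms cancel and isostasy reduces to e = (Σt_1 − Σt_2) − (Σ(ρt)_1 − Σ(ρt)_2) / ρ_m.
Σt_1 = 24.15 km; Σt_2 = 37.5 km; Σ(ρt)_1 = 68.4525; Σ(ρt)_2 = 102.75 (in km·g/cm³).
e = (24.15 − 37.5) − (68.4525 − 102.75) / 3.3 = −2.96 km.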